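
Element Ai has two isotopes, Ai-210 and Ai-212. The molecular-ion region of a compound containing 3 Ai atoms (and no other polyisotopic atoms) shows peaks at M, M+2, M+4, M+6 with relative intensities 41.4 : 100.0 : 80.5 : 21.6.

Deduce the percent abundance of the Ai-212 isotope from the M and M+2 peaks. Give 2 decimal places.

44.60%

Write p for the Ai-210 fraction. I(M+2)/I(M) = [C(3,1)·p^2·(1−p)] / p^3 = 3·(1−p)/p = 100.0/41.4 = 2.4155
(1−p)/p = 2.4155/3 = 0.8052  ⇒  p = 1/(1 + 0.8052) = 0.5540
Ai-210: 55.40%, Ai-212: 44.60%.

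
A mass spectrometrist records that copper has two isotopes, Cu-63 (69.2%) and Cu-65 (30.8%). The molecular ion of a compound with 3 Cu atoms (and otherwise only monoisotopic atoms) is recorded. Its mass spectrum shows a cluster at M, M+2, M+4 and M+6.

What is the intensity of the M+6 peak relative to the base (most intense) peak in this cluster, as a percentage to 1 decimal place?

6.6%

Term probabilities: M 0.3314, M+2 0.4425, M+4 0.1969, M+6 0.0292. Base peak = M+2.
P(M+2) = C(3,1) × 0.692^2 × 0.308^1 = 3 × 0.478864 × 0.3080 = 0.442470 (base)
P(M+6) = C(3,3) × 0.692^0 × 0.308^3 = 1 × 1.0000 × 0.02921811 = 0.029218
Relative intensity = 0.029218 / 0.442470 × 100 = 6.6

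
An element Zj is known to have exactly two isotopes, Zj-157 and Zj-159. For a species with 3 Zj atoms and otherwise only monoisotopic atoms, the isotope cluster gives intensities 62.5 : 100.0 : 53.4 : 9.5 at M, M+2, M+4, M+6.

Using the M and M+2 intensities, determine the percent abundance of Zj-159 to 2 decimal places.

Let p = fractional abundance of Zj-157. I(M+2)/I(M) = [C(3,1)·p^2·(1−p)] / p^3 = 3·(1−p)/p = 100.0/62.5 = 1.6000
(1−p)/p = 1.6000/3 = 0.5333  ⇒  p = 1/(1 + 0.5333) = 0.6522
Zj-157: 65.22%, Zj-159: 34.78%.

34.78%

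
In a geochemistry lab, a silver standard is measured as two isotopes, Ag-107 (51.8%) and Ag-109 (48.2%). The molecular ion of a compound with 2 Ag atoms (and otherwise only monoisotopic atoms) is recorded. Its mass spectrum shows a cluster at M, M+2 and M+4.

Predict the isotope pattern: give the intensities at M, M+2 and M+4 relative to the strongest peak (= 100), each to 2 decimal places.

The 2 Ag atoms are independent, so intensities follow the terms of (0.518 + 0.482)^2.
P(M) = 0.518^2 = 0.268324
P(M+2) = 2 × 0.518^1 × 0.482^1 = 0.499352
P(M+4) = 0.482^2 = 0.232324
The M+2 peak is largest (0.499352); scaling to 100 gives 53.73 : 100.00 : 46.53.

53.73 : 100.00 : 46.53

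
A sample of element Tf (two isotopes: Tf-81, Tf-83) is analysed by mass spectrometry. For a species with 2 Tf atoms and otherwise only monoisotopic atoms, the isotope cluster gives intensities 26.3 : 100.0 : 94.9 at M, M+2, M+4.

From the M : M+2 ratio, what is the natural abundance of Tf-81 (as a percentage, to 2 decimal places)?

Let p = fractional abundance of Tf-81. I(M+2)/I(M) = [C(2,1)·p^1·(1−p)] / p^2 = 2·(1−p)/p = 100.0/26.3 = 3.8023
(1−p)/p = 3.8023/2 = 1.9011  ⇒  p = 1/(1 + 1.9011) = 0.3447
Tf-81: 34.47%, Tf-83: 65.53%.

34.47%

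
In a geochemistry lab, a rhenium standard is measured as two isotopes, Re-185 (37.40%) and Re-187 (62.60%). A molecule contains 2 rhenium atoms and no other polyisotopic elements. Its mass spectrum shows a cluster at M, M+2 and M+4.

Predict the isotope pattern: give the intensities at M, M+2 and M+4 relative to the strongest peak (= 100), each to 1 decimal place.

29.9 : 100.0 : 83.7

The 2 Re atoms are independent, so intensities follow the terms of (0.3740 + 0.6260)^2.
P(M) = 0.3740^2 = 0.139876
P(M+2) = 2 × 0.3740^1 × 0.6260^1 = 0.468248
P(M+4) = 0.6260^2 = 0.391876
The M+2 peak is largest (0.468248); scaling to 100 gives 29.9 : 100.0 : 83.7.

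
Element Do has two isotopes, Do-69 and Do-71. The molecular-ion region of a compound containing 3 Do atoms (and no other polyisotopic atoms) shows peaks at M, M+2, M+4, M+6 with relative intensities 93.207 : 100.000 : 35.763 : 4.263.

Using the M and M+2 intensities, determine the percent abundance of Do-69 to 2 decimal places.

73.66%

Let p = fractional abundance of Do-69. I(M+2)/I(M) = [C(3,1)·p^2·(1−p)] / p^3 = 3·(1−p)/p = 100.000/93.207 = 1.0729
(1−p)/p = 1.0729/3 = 0.3576  ⇒  p = 1/(1 + 0.3576) = 0.7366
Do-69: 73.66%, Do-71: 26.34%.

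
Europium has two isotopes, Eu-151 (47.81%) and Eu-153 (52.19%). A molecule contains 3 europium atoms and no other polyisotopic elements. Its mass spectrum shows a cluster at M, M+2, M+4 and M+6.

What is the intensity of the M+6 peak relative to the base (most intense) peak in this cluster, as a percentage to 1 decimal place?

36.4%

(0.4781 + 0.5219)^3 gives M 0.1093, M+2 0.3579, M+4 0.3907, M+6 0.1422; the largest is M+4.
P(M+4) = C(3,2) × 0.4781^1 × 0.5219^2 = 3 × 0.4781 × 0.27237961 = 0.390674 (base)
P(M+6) = C(3,3) × 0.4781^0 × 0.5219^3 = 1 × 1.0000 × 0.14215492 = 0.142155
Relative intensity = 0.142155 / 0.390674 × 100 = 36.4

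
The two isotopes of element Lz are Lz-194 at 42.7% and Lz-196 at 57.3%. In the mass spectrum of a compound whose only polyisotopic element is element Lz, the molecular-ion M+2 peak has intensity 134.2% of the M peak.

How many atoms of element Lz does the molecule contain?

1

For n independent Lz atoms, I(M+2)/I(M) = n · (abundance Lz-196) / (abundance Lz-194) = n · 0.573/0.427.
n = 1.342 × 0.427/0.573 = 1.00 ≈ 1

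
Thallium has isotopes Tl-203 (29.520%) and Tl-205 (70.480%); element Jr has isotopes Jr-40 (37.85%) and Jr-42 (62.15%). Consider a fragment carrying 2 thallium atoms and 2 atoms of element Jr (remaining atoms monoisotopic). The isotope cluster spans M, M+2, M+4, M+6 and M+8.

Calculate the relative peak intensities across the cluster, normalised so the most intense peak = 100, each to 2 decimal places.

3.17 : 25.51 : 76.21 : 100.00 : 48.65

Thallium pattern (n=2): 0.08714304 : 0.41611392 : 0.49674304
Element Jr pattern (n=2): 0.14326225 : 0.4704755 : 0.38626225
Convolve the two distributions (both contribute in 2-u steps):
  M: 0.08714304×0.14326225 = 0.012484
  M+2: 0.08714304×0.4704755 + 0.41611392×0.14326225 = 0.100612
  M+4: 0.08714304×0.38626225 + 0.41611392×0.4704755 + 0.49674304×0.14326225 = 0.300596
  M+6: 0.41611392×0.38626225 + 0.49674304×0.4704755 = 0.394435
  M+8: 0.49674304×0.38626225 = 0.191873
Scale to base peak (0.394435) = 100: 3.17 : 25.51 : 76.21 : 100.00 : 48.65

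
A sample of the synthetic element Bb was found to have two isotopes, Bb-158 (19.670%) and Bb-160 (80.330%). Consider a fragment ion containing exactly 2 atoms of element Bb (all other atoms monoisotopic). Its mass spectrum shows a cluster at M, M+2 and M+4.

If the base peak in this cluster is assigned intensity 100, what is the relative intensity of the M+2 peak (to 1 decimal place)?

Binomial terms of (0.19670 + 0.80330)^2: M 0.0387, M+2 0.3160, M+4 0.6453 → M+4 is the base peak.
P(M+4) = C(2,2) × 0.19670^0 × 0.80330^2 = 1 × 1.0000 × 0.64529089 = 0.645291 (base)
P(M+2) = C(2,1) × 0.19670^1 × 0.80330^1 = 2 × 0.1967 × 0.8033 = 0.316018
Relative intensity = 0.316018 / 0.645291 × 100 = 49.0

49.0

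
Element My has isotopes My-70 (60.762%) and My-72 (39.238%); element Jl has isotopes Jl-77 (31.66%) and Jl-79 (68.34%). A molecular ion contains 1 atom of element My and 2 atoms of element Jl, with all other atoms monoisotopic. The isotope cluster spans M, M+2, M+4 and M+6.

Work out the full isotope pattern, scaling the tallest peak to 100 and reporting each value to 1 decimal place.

Element My pattern (n=1): 0.60762 : 0.39238
Element Jl pattern (n=2): 0.10023556 : 0.43272888 : 0.46703556
Convolve the two distributions (both contribute in 2-u steps):
  M: 0.60762×0.10023556 = 0.060905
  M+2: 0.60762×0.43272888 + 0.39238×0.10023556 = 0.302265
  M+4: 0.60762×0.46703556 + 0.39238×0.43272888 = 0.453574
  M+6: 0.39238×0.46703556 = 0.183255
Scale to base peak (0.453574) = 100: 13.4 : 66.6 : 100.0 : 40.4

13.4 : 66.6 : 100.0 : 40.4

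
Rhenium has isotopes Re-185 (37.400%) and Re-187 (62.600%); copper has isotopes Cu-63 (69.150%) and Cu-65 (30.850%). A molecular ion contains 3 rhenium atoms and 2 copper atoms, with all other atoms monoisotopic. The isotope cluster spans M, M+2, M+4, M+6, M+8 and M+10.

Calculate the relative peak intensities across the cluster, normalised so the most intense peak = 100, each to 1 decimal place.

7.6 : 44.8 : 99.2 : 100.0 : 44.4 : 7.1

Rhenium pattern (n=3): 0.05231362 : 0.26268713 : 0.43968487 : 0.24531438
Copper pattern (n=2): 0.47817225 : 0.4266555 : 0.09517225
Convolve the two distributions (both contribute in 2-u steps):
  M: 0.05231362×0.47817225 = 0.025015
  M+2: 0.05231362×0.4266555 + 0.26268713×0.47817225 = 0.147930
  M+4: 0.05231362×0.09517225 + 0.26268713×0.4266555 + 0.43968487×0.47817225 = 0.327301
  M+6: 0.26268713×0.09517225 + 0.43968487×0.4266555 + 0.24531438×0.47817225 = 0.329897
  M+8: 0.43968487×0.09517225 + 0.24531438×0.4266555 = 0.146511
  M+10: 0.24531438×0.09517225 = 0.023347
Scale to base peak (0.329897) = 100: 7.6 : 44.8 : 99.2 : 100.0 : 44.4 : 7.1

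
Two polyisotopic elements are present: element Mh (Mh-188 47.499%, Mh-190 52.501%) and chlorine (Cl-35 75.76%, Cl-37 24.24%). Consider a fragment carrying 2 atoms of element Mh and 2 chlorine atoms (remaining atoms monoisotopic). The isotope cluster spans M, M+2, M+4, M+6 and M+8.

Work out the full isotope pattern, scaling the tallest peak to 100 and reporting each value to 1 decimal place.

Element Mh pattern (n=2): 0.2256155 : 0.498749 : 0.2756355
Chlorine pattern (n=2): 0.57395776 : 0.36728448 : 0.05875776
Convolve the two distributions (both contribute in 2-u steps):
  M: 0.2256155×0.57395776 = 0.129494
  M+2: 0.2256155×0.36728448 + 0.498749×0.57395776 = 0.369126
  M+4: 0.2256155×0.05875776 + 0.498749×0.36728448 + 0.2756355×0.57395776 = 0.354643
  M+6: 0.498749×0.05875776 + 0.2756355×0.36728448 = 0.130542
  M+8: 0.2756355×0.05875776 = 0.016196
Scale to base peak (0.369126) = 100: 35.1 : 100.0 : 96.1 : 35.4 : 4.4

35.1 : 100.0 : 96.1 : 35.4 : 4.4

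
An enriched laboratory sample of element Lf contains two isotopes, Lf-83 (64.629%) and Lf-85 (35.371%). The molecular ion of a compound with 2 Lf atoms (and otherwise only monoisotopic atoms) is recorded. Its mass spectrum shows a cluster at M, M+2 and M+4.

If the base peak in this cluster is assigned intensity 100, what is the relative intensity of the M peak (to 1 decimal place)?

Binomial terms of (0.64629 + 0.35371)^2: M 0.4177, M+2 0.4572, M+4 0.1251 → M+2 is the base peak.
P(M+2) = C(2,1) × 0.64629^1 × 0.35371^1 = 2 × 0.64629 × 0.35371 = 0.457198 (base)
P(M) = C(2,0) × 0.64629^2 × 0.35371^0 = 1 × 0.41769076 × 1.0000 = 0.417691
Relative intensity = 0.417691 / 0.457198 × 100 = 91.4

91.4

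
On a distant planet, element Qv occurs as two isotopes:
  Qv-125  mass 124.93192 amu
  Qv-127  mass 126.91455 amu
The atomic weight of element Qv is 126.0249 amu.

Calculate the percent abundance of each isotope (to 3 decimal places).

Let x be the fractional abundance of Qv-125; then Qv-127 has abundance 1 − x.
124.93192·x + 126.91455·(1 − x) = 126.0249
(124.93192 − 126.91455)·x = 126.0249 − 126.91455
x = -0.88965 / -1.98263 = 0.44872 → 44.872% Qv-125, 55.128% Qv-127.

Qv-125: 44.872%, Qv-127: 55.128%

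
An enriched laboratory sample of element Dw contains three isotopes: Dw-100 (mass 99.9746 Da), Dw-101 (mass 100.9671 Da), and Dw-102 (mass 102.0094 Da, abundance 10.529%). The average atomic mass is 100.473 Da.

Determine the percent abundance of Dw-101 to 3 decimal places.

28.630%

Let x and y be the fractions of Dw-100 and Dw-101. Then x + y = 1 − 0.10529 = 0.89471 and 99.9746x + 100.9671y = 100.473 − 0.10529×102.0094 = 89.732430274.
Substituting: 99.9746x + 100.9671(0.89471 − x) = 89.732430274
(99.9746 − 100.9671)x = -0.603843767  ⇒  x = 0.60841, y = 0.28630
Dw-100: 60.841%, Dw-101: 28.630%.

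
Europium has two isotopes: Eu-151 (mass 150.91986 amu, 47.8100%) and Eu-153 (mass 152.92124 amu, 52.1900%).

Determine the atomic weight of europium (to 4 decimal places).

Weight each isotope mass by its fractional abundance: 0.478100 × 150.91986 + 0.521900 × 152.92124
= 72.154785 + 79.809595 = 151.964380 amu

151.9644 amu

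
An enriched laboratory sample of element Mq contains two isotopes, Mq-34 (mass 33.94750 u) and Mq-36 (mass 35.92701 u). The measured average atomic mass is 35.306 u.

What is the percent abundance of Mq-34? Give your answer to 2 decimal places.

Writing the weighted mean with unknown fraction x of Mq-34:
33.94750·x + 35.92701·(1 − x) = 35.306
(33.94750 − 35.92701)·x = 35.306 − 35.92701
x = -0.62101 / -1.97951 = 0.31372 → 31.37% Mq-34, 68.63% Mq-36.

31.37%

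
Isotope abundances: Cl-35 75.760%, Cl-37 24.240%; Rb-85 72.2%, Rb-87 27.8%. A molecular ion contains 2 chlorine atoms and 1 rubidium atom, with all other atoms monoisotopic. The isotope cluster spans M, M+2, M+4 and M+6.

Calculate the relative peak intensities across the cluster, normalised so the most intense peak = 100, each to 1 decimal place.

97.6 : 100.0 : 34.0 : 3.8

Chlorine pattern (n=2): 0.57395776 : 0.36728448 : 0.05875776
Rubidium pattern (n=1): 0.7220 : 0.2780
Convolve the two distributions (both contribute in 2-u steps):
  M: 0.57395776×0.7220 = 0.414398
  M+2: 0.57395776×0.2780 + 0.36728448×0.7220 = 0.424740
  M+4: 0.36728448×0.2780 + 0.05875776×0.7220 = 0.144528
  M+6: 0.05875776×0.2780 = 0.016335
Scale to base peak (0.424740) = 100: 97.6 : 100.0 : 34.0 : 3.8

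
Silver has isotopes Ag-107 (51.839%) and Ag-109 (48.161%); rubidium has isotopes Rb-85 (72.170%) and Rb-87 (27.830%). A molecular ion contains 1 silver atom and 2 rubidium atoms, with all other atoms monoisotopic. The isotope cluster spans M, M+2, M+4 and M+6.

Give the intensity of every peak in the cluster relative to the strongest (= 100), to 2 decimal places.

Silver pattern (n=1): 0.51839 : 0.48161
Rubidium pattern (n=2): 0.52085089 : 0.40169822 : 0.07745089
Convolve the two distributions (both contribute in 2-u steps):
  M: 0.51839×0.52085089 = 0.270004
  M+2: 0.51839×0.40169822 + 0.48161×0.52085089 = 0.459083
  M+4: 0.51839×0.07745089 + 0.48161×0.40169822 = 0.233612
  M+6: 0.48161×0.07745089 = 0.037301
Scale to base peak (0.459083) = 100: 58.81 : 100.00 : 50.89 : 8.13

58.81 : 100.00 : 50.89 : 8.13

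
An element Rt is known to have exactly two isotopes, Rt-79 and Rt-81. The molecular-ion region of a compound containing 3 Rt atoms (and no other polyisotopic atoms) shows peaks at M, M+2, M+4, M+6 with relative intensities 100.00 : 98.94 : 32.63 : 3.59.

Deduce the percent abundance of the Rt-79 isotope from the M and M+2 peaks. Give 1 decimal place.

75.2%

If p is the fraction of Rt that is Rt-79, then I(M+2)/I(M) = [C(3,1)·p^2·(1−p)] / p^3 = 3·(1−p)/p = 98.94/100.00 = 0.9894
(1−p)/p = 0.9894/3 = 0.3298  ⇒  p = 1/(1 + 0.3298) = 0.7520
Rt-79: 75.2%, Rt-81: 24.8%.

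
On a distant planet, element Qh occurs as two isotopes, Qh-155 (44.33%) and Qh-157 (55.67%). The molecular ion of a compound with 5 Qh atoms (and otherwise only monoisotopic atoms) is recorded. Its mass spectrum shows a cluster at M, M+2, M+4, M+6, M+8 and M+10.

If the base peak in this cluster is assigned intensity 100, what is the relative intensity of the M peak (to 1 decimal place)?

5.0

(0.4433 + 0.5567)^5 gives M 0.0171, M+2 0.1075, M+4 0.2700, M+6 0.3390, M+8 0.2129, M+10 0.0535; the largest is M+6.
P(M+6) = C(5,3) × 0.4433^2 × 0.5567^3 = 10 × 0.19651489 × 0.17252962 = 0.339046 (base)
P(M) = C(5,0) × 0.4433^5 × 0.5567^0 = 1 × 0.0171194 × 1.0000 = 0.017119
Relative intensity = 0.017119 / 0.339046 × 100 = 5.0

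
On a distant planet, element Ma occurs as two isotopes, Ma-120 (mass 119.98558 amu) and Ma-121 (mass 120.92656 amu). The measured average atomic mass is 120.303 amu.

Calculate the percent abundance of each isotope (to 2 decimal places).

With x = fraction of Ma-120 (so Ma-121 is 1 − x):
119.98558·x + 120.92656·(1 − x) = 120.303
(119.98558 − 120.92656)·x = 120.303 − 120.92656
x = -0.62356 / -0.94098 = 0.66267 → 66.27% Ma-120, 33.73% Ma-121.

Ma-120: 66.27%, Ma-121: 33.73%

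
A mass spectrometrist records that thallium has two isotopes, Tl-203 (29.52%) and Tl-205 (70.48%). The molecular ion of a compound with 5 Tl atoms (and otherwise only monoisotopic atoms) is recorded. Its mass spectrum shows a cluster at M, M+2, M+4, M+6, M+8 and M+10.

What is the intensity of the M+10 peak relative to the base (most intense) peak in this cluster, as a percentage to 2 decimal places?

47.75%

Term probabilities: M 0.0022, M+2 0.0268, M+4 0.1278, M+6 0.3051, M+8 0.3642, M+10 0.1739. Base peak = M+8.
P(M+8) = C(5,4) × 0.2952^1 × 0.7048^4 = 5 × 0.2952 × 0.24675365 = 0.364208 (base)
P(M+10) = C(5,5) × 0.2952^0 × 0.7048^5 = 1 × 1.0000 × 0.17391197 = 0.173912
Relative intensity = 0.173912 / 0.364208 × 100 = 47.75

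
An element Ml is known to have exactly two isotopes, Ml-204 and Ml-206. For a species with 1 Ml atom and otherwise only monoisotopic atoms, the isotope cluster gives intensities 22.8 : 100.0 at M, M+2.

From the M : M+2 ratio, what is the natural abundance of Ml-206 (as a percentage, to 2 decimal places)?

81.43%

If p is the fraction of Ml that is Ml-204, then I(M+2)/I(M) = [C(1,1)·p^0·(1−p)] / p^1 = 1·(1−p)/p = 100.0/22.8 = 4.3860
(1−p)/p = 4.3860/1 = 4.3860  ⇒  p = 1/(1 + 4.3860) = 0.1857
Ml-204: 18.57%, Ml-206: 81.43%.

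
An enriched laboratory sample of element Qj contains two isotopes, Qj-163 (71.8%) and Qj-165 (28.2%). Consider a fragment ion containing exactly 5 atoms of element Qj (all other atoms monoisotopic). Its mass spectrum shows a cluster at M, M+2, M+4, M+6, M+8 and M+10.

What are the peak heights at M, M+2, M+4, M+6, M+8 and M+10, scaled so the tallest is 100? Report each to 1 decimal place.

50.9 : 100.0 : 78.6 : 30.9 : 6.1 : 0.5

Each Qj atom is independently Qj-163 (p = 0.718) or Qj-165 (q = 0.282); the cluster is the binomial expansion (p + q)^5.
P(M) = 0.718^5 = 0.190819
P(M+2) = 5 × 0.718^4 × 0.282^1 = 0.374729
P(M+4) = 10 × 0.718^3 × 0.282^2 = 0.294355
P(M+6) = 10 × 0.718^2 × 0.282^3 = 0.115610
P(M+8) = 5 × 0.718^1 × 0.282^4 = 0.022703
P(M+10) = 0.282^5 = 0.001783
The M+2 peak is largest (0.374729); scaling to 100 gives 50.9 : 100.0 : 78.6 : 30.9 : 6.1 : 0.5.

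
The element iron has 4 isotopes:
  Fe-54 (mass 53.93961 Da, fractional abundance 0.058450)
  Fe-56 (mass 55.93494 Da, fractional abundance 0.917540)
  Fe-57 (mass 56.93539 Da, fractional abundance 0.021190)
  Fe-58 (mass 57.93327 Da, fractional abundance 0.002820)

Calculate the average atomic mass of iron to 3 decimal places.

Average mass = Σ (abundance × isotope mass) = 0.058450 × 53.93961 + 0.917540 × 55.93494 + 0.021190 × 56.93539 + 0.002820 × 57.93327
= 3.152770 + 51.322545 + 1.206461 + 0.163372 = 55.845148 Da

55.845 Da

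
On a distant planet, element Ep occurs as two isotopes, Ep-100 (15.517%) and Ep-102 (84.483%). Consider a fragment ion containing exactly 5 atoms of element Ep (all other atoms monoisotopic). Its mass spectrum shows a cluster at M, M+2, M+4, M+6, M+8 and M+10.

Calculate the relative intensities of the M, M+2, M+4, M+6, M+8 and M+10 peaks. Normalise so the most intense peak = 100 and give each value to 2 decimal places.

0.02 : 0.57 : 6.20 : 33.73 : 91.84 : 100.00

Each Ep atom is independently Ep-100 (p = 0.15517) or Ep-102 (q = 0.84483); the cluster is the binomial expansion (p + q)^5.
P(M) = 0.15517^5 = 0.000090
P(M+2) = 5 × 0.15517^4 × 0.84483^1 = 0.002449
P(M+4) = 10 × 0.15517^3 × 0.84483^2 = 0.026666
P(M+6) = 10 × 0.15517^2 × 0.84483^3 = 0.145186
P(M+8) = 5 × 0.15517^1 × 0.84483^4 = 0.395235
P(M+10) = 0.84483^5 = 0.430375
The M+10 peak is largest (0.430375); scaling to 100 gives 0.02 : 0.57 : 6.20 : 33.73 : 91.84 : 100.00.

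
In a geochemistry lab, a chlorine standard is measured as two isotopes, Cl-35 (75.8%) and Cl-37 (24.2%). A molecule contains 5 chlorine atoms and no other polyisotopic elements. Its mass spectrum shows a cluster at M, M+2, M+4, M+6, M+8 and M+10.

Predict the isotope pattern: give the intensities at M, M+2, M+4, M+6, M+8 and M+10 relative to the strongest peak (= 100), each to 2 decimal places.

62.64 : 100.00 : 63.85 : 20.39 : 3.25 : 0.21

Expanding (0.758 + 0.242)^5:
P(M) = 0.758^5 = 0.250234
P(M+2) = 5 × 0.758^4 × 0.242^1 = 0.399450
P(M+4) = 10 × 0.758^3 × 0.242^2 = 0.255058
P(M+6) = 10 × 0.758^2 × 0.242^3 = 0.081430
P(M+8) = 5 × 0.758^1 × 0.242^4 = 0.012999
P(M+10) = 0.242^5 = 0.000830
The M+2 peak is largest (0.399450); scaling to 100 gives 62.64 : 100.00 : 63.85 : 20.39 : 3.25 : 0.21.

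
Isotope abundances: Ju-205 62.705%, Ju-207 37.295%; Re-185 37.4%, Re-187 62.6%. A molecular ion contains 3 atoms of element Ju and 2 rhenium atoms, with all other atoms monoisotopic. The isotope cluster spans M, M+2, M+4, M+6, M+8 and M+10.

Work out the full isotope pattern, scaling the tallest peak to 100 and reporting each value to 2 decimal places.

10.17 : 52.17 : 100.00 : 89.08 : 37.39 : 5.99

Element Ju pattern (n=3): 0.24655086 : 0.43992254 : 0.26165236 : 0.05187425
Rhenium pattern (n=2): 0.139876 : 0.468248 : 0.391876
Convolve the two distributions (both contribute in 2-u steps):
  M: 0.24655086×0.139876 = 0.034487
  M+2: 0.24655086×0.468248 + 0.43992254×0.139876 = 0.176982
  M+4: 0.24655086×0.391876 + 0.43992254×0.468248 + 0.26165236×0.139876 = 0.339209
  M+6: 0.43992254×0.391876 + 0.26165236×0.468248 + 0.05187425×0.139876 = 0.302169
  M+8: 0.26165236×0.391876 + 0.05187425×0.468248 = 0.126825
  M+10: 0.05187425×0.391876 = 0.020328
Scale to base peak (0.339209) = 100: 10.17 : 52.17 : 100.00 : 89.08 : 37.39 : 5.99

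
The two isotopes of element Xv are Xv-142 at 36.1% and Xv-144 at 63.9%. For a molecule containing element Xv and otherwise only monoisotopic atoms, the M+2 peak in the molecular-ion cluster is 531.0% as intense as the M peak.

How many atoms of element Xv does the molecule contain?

The M+2/M ratio from n Xv atoms is n · q/p = n · 0.639/0.361.
n = 5.310 × 0.361/0.639 = 3.00 ≈ 3

3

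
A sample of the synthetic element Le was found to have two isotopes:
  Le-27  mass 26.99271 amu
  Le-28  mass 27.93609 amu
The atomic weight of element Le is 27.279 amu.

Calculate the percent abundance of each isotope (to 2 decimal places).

With x = fraction of Le-27 (so Le-28 is 1 − x):
26.99271·x + 27.93609·(1 − x) = 27.279
(26.99271 − 27.93609)·x = 27.279 − 27.93609
x = -0.65709 / -0.94338 = 0.69653 → 69.65% Le-27, 30.35% Le-28.

Le-27: 69.65%, Le-28: 30.35%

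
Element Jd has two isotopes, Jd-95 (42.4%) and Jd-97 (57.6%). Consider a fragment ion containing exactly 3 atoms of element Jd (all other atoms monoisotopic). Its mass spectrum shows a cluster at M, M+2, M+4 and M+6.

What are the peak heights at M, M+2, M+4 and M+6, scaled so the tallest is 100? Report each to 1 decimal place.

18.1 : 73.6 : 100.0 : 45.3

The 3 Jd atoms are independent, so intensities follow the terms of (0.424 + 0.576)^3.
P(M) = 0.424^3 = 0.076225
P(M+2) = 3 × 0.424^2 × 0.576^1 = 0.310653
P(M+4) = 3 × 0.424^1 × 0.576^2 = 0.422019
P(M+6) = 0.576^3 = 0.191103
The M+4 peak is largest (0.422019); scaling to 100 gives 18.1 : 73.6 : 100.0 : 45.3.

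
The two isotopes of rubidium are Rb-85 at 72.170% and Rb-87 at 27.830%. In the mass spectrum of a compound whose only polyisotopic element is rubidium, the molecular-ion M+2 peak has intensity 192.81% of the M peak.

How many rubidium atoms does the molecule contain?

5

For n independent Rb atoms, I(M+2)/I(M) = n · (abundance Rb-87) / (abundance Rb-85) = n · 0.27830/0.72170.
n = 1.9281 × 0.72170/0.27830 = 5.00 ≈ 5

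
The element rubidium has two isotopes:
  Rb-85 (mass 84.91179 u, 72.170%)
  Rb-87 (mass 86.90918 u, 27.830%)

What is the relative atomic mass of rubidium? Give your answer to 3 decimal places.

Weight each isotope mass by its fractional abundance: 0.72170 × 84.91179 + 0.27830 × 86.90918
= 61.280839 + 24.186825 = 85.467664 u

85.468 u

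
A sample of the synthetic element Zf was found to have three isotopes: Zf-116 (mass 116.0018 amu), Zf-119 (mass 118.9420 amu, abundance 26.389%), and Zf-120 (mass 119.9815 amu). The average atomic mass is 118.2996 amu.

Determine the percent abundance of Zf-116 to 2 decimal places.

35.37%

The remaining 73.611% is split between Zf-116 (fraction x) and Zf-120 (fraction 0.73611 − x).
Substituting: 116.0018x + 119.9815(0.73611 − x) = 86.91199562
(116.0018 − 119.9815)x = -1.407586345  ⇒  x = 0.35369, y = 0.38242
Zf-116: 35.37%, Zf-120: 38.24%.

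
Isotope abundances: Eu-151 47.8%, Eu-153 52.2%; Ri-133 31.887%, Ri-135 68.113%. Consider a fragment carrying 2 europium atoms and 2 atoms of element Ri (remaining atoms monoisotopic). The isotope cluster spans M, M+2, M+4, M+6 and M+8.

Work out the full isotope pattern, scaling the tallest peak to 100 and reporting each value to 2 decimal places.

6.63 : 42.80 : 100.00 : 99.83 : 36.07

Europium pattern (n=2): 0.228484 : 0.499032 : 0.272484
Element Ri pattern (n=2): 0.10167808 : 0.43438385 : 0.46393808
Convolve the two distributions (both contribute in 2-u steps):
  M: 0.228484×0.10167808 = 0.023232
  M+2: 0.228484×0.43438385 + 0.499032×0.10167808 = 0.149990
  M+4: 0.228484×0.46393808 + 0.499032×0.43438385 + 0.272484×0.10167808 = 0.350480
  M+6: 0.499032×0.46393808 + 0.272484×0.43438385 = 0.349883
  M+8: 0.272484×0.46393808 = 0.126416
Scale to base peak (0.350480) = 100: 6.63 : 42.80 : 100.00 : 99.83 : 36.07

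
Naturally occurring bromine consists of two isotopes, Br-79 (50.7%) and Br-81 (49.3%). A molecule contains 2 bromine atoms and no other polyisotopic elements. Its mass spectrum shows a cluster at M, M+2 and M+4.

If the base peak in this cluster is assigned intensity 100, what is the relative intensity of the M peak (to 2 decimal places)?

Binomial terms of (0.507 + 0.493)^2: M 0.2570, M+2 0.4999, M+4 0.2430 → M+2 is the base peak.
P(M+2) = C(2,1) × 0.507^1 × 0.493^1 = 2 × 0.5070 × 0.4930 = 0.499902 (base)
P(M) = C(2,0) × 0.507^2 × 0.493^0 = 1 × 0.257049 × 1.0000 = 0.257049
Relative intensity = 0.257049 / 0.499902 × 100 = 51.42

51.42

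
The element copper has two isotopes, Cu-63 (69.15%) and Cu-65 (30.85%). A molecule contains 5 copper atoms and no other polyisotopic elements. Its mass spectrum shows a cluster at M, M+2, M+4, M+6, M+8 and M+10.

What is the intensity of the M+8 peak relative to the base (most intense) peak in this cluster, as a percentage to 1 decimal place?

(0.6915 + 0.3085)^5 gives M 0.1581, M+2 0.3527, M+4 0.3147, M+6 0.1404, M+8 0.0313, M+10 0.0028; the largest is M+2.
P(M+2) = C(5,1) × 0.6915^4 × 0.3085^1 = 5 × 0.2286487 × 0.3085 = 0.352691 (base)
P(M+8) = C(5,4) × 0.6915^1 × 0.3085^4 = 5 × 0.6915 × 0.00905776 = 0.031317
Relative intensity = 0.031317 / 0.352691 × 100 = 8.9

8.9%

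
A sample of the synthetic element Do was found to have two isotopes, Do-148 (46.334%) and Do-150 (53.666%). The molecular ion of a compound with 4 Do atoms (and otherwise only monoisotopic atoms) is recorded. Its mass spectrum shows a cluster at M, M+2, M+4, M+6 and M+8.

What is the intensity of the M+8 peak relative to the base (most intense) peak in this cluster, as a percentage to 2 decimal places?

22.36%

(0.46334 + 0.53666)^4 gives M 0.0461, M+2 0.2135, M+4 0.3710, M+6 0.2865, M+8 0.0829; the largest is M+4.
P(M+4) = C(4,2) × 0.46334^2 × 0.53666^2 = 6 × 0.21468396 × 0.28800396 = 0.370979 (base)
P(M+8) = C(4,4) × 0.46334^0 × 0.53666^4 = 1 × 1.0000 × 0.08294628 = 0.082946
Relative intensity = 0.082946 / 0.370979 × 100 = 22.36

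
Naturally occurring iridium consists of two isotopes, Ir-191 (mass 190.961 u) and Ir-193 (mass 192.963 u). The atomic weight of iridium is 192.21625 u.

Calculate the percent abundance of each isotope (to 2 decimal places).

With x = fraction of Ir-191 (so Ir-193 is 1 − x):
190.961·x + 192.963·(1 − x) = 192.21625
(190.961 − 192.963)·x = 192.21625 − 192.963
x = -0.74675 / -2.002 = 0.37300 → 37.30% Ir-191, 62.70% Ir-193.

Ir-191: 37.30%, Ir-193: 62.70%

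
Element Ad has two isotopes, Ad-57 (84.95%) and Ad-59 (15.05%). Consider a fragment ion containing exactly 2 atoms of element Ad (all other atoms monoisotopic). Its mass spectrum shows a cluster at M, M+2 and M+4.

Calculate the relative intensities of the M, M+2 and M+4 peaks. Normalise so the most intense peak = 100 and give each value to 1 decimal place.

100.0 : 35.4 : 3.1

Each Ad atom is independently Ad-57 (p = 0.8495) or Ad-59 (q = 0.1505); the cluster is the binomial expansion (p + q)^2.
P(M) = 0.8495^2 = 0.721650
P(M+2) = 2 × 0.8495^1 × 0.1505^1 = 0.255699
P(M+4) = 0.1505^2 = 0.022650
The M peak is largest (0.721650); scaling to 100 gives 100.0 : 35.4 : 3.1.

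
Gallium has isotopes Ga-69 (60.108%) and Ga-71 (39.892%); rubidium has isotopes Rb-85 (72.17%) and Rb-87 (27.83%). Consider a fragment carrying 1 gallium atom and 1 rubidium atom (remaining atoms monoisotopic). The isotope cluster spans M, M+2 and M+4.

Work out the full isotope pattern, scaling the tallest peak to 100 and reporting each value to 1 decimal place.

Gallium pattern (n=1): 0.60108 : 0.39892
Rubidium pattern (n=1): 0.7217 : 0.2783
Convolve the two distributions (both contribute in 2-u steps):
  M: 0.60108×0.7217 = 0.433799
  M+2: 0.60108×0.2783 + 0.39892×0.7217 = 0.455181
  M+4: 0.39892×0.2783 = 0.111019
Scale to base peak (0.455181) = 100: 95.3 : 100.0 : 24.4

95.3 : 100.0 : 24.4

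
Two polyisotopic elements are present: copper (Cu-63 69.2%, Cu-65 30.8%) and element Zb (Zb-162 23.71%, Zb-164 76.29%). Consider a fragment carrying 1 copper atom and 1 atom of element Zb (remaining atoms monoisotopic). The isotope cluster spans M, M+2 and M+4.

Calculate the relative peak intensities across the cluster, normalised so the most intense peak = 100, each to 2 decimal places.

27.30 : 100.00 : 39.10

Copper pattern (n=1): 0.6920 : 0.3080
Element Zb pattern (n=1): 0.2371 : 0.7629
Convolve the two distributions (both contribute in 2-u steps):
  M: 0.6920×0.2371 = 0.164073
  M+2: 0.6920×0.7629 + 0.3080×0.2371 = 0.600954
  M+4: 0.3080×0.7629 = 0.234973
Scale to base peak (0.600954) = 100: 27.30 : 100.00 : 39.10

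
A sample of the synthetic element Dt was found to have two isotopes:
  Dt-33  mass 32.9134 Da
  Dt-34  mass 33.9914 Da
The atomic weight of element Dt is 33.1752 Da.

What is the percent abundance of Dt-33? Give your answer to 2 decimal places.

Writing the weighted mean with unknown fraction x of Dt-33:
32.9134·x + 33.9914·(1 − x) = 33.1752
(32.9134 − 33.9914)·x = 33.1752 − 33.9914
x = -0.8162 / -1.0780 = 0.75714 → 75.71% Dt-33, 24.29% Dt-34.

75.71%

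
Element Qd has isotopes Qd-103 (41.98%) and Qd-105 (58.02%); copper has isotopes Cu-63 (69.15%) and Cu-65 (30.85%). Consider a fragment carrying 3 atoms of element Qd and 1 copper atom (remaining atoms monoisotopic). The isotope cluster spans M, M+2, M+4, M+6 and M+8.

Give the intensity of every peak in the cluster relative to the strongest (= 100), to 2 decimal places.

13.19 : 60.58 : 100.00 : 68.55 : 15.54

Element Qd pattern (n=3): 0.07398221 : 0.30674949 : 0.42395439 : 0.19531391
Copper pattern (n=1): 0.6915 : 0.3085
Convolve the two distributions (both contribute in 2-u steps):
  M: 0.07398221×0.6915 = 0.051159
  M+2: 0.07398221×0.3085 + 0.30674949×0.6915 = 0.234941
  M+4: 0.30674949×0.3085 + 0.42395439×0.6915 = 0.387797
  M+6: 0.42395439×0.3085 + 0.19531391×0.6915 = 0.265849
  M+8: 0.19531391×0.3085 = 0.060254
Scale to base peak (0.387797) = 100: 13.19 : 60.58 : 100.00 : 68.55 : 15.54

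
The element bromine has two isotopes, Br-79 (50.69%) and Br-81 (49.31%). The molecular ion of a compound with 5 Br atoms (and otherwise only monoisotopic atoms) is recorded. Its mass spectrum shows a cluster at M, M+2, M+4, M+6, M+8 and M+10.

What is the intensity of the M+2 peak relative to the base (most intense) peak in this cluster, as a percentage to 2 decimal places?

51.40%

(0.5069 + 0.4931)^5 gives M 0.0335, M+2 0.1628, M+4 0.3167, M+6 0.3081, M+8 0.1498, M+10 0.0292; the largest is M+4.
P(M+4) = C(5,2) × 0.5069^3 × 0.4931^2 = 10 × 0.13024674 × 0.24314761 = 0.316692 (base)
P(M+2) = C(5,1) × 0.5069^4 × 0.4931^1 = 5 × 0.06602207 × 0.4931 = 0.162777
Relative intensity = 0.162777 / 0.316692 × 100 = 51.40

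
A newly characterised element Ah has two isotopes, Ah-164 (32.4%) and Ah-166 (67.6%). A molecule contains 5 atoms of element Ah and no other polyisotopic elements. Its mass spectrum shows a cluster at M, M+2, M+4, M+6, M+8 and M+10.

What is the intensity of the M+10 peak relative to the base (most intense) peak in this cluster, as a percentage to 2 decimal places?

41.73%

Binomial terms of (0.324 + 0.676)^5: M 0.0036, M+2 0.0372, M+4 0.1554, M+6 0.3243, M+8 0.3383, M+10 0.1412 → M+8 is the base peak.
P(M+8) = C(5,4) × 0.324^1 × 0.676^4 = 5 × 0.3240 × 0.20882706 = 0.338300 (base)
P(M+10) = C(5,5) × 0.324^0 × 0.676^5 = 1 × 1.0000 × 0.1411671 = 0.141167
Relative intensity = 0.141167 / 0.338300 × 100 = 41.73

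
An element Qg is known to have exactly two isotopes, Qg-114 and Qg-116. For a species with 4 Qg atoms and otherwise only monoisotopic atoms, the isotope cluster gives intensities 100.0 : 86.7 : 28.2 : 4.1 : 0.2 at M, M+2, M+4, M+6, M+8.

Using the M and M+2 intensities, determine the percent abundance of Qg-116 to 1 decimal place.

17.8%

If p is the fraction of Qg that is Qg-114, then I(M+2)/I(M) = [C(4,1)·p^3·(1−p)] / p^4 = 4·(1−p)/p = 86.7/100.0 = 0.8670
(1−p)/p = 0.8670/4 = 0.2167  ⇒  p = 1/(1 + 0.2167) = 0.8219
Qg-114: 82.2%, Qg-116: 17.8%.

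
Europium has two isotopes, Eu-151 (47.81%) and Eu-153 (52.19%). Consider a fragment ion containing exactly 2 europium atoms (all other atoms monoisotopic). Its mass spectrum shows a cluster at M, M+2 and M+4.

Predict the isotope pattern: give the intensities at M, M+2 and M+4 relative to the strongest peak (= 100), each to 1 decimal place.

Each Eu atom is independently Eu-151 (p = 0.4781) or Eu-153 (q = 0.5219); the cluster is the binomial expansion (p + q)^2.
P(M) = 0.4781^2 = 0.228580
P(M+2) = 2 × 0.4781^1 × 0.5219^1 = 0.499041
P(M+4) = 0.5219^2 = 0.272380
The M+2 peak is largest (0.499041); scaling to 100 gives 45.8 : 100.0 : 54.6.

45.8 : 100.0 : 54.6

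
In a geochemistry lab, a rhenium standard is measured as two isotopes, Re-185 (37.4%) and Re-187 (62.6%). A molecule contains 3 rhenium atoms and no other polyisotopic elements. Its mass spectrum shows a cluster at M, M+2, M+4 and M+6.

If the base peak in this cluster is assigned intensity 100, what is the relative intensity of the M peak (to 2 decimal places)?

11.90

(0.374 + 0.626)^3 gives M 0.0523, M+2 0.2627, M+4 0.4397, M+6 0.2453; the largest is M+4.
P(M+4) = C(3,2) × 0.374^1 × 0.626^2 = 3 × 0.3740 × 0.391876 = 0.439685 (base)
P(M) = C(3,0) × 0.374^3 × 0.626^0 = 1 × 0.05231362 × 1.0000 = 0.052314
Relative intensity = 0.052314 / 0.439685 × 100 = 11.90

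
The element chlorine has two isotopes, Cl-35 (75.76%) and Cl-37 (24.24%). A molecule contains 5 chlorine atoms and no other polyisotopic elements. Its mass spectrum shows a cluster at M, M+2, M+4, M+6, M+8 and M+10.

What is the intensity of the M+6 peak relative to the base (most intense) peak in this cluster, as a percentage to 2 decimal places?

Term probabilities: M 0.2496, M+2 0.3993, M+4 0.2555, M+6 0.0817, M+8 0.0131, M+10 0.0008. Base peak = M+2.
P(M+2) = C(5,1) × 0.7576^4 × 0.2424^1 = 5 × 0.32942751 × 0.2424 = 0.399266 (base)
P(M+6) = C(5,3) × 0.7576^2 × 0.2424^3 = 10 × 0.57395776 × 0.01424288 = 0.081748
Relative intensity = 0.081748 / 0.399266 × 100 = 20.47

20.47%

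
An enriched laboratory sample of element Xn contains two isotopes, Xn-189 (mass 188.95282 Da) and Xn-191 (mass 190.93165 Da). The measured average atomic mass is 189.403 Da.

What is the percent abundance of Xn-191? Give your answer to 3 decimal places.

Let x be the fractional abundance of Xn-189; then Xn-191 has abundance 1 − x.
188.95282·x + 190.93165·(1 − x) = 189.403
(188.95282 − 190.93165)·x = 189.403 − 190.93165
x = -1.52865 / -1.97883 = 0.77250 → 77.250% Xn-189, 22.750% Xn-191.

22.750%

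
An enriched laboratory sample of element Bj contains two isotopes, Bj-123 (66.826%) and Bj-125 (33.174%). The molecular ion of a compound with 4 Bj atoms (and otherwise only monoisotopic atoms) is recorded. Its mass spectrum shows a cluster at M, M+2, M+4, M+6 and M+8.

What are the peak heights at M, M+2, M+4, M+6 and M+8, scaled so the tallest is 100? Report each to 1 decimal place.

50.4 : 100.0 : 74.5 : 24.6 : 3.1

Expanding (0.66826 + 0.33174)^4:
P(M) = 0.66826^4 = 0.199426
P(M+2) = 4 × 0.66826^3 × 0.33174^1 = 0.395999
P(M+4) = 6 × 0.66826^2 × 0.33174^2 = 0.294875
P(M+6) = 4 × 0.66826^1 × 0.33174^3 = 0.097589
P(M+8) = 0.33174^4 = 0.012111
The M+2 peak is largest (0.395999); scaling to 100 gives 50.4 : 100.0 : 74.5 : 24.6 : 3.1.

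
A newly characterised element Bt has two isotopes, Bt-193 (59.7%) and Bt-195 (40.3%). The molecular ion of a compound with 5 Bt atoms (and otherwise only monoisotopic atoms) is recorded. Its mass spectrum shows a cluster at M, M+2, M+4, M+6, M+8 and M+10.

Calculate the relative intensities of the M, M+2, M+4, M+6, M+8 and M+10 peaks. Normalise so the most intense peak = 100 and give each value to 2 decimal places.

21.95 : 74.07 : 100.00 : 67.50 : 22.78 : 3.08

The 5 Bt atoms are independent, so intensities follow the terms of (0.597 + 0.403)^5.
P(M) = 0.597^5 = 0.075835
P(M+2) = 5 × 0.597^4 × 0.403^1 = 0.255960
P(M+4) = 10 × 0.597^3 × 0.403^2 = 0.345568
P(M+6) = 10 × 0.597^2 × 0.403^3 = 0.233273
P(M+8) = 5 × 0.597^1 × 0.403^4 = 0.078734
P(M+10) = 0.403^5 = 0.010630
The M+4 peak is largest (0.345568); scaling to 100 gives 21.95 : 74.07 : 100.00 : 67.50 : 22.78 : 3.08.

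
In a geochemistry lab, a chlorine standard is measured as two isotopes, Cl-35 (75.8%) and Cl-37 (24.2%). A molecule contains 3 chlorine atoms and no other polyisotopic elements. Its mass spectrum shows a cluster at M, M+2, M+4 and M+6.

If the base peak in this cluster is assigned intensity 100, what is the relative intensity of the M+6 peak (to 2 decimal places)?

(0.758 + 0.242)^3 gives M 0.4355, M+2 0.4171, M+4 0.1332, M+6 0.0142; the largest is M.
P(M) = C(3,0) × 0.758^3 × 0.242^0 = 1 × 0.43551951 × 1.0000 = 0.435520 (base)
P(M+6) = C(3,3) × 0.758^0 × 0.242^3 = 1 × 1.0000 × 0.01417249 = 0.014172
Relative intensity = 0.014172 / 0.435520 × 100 = 3.25

3.25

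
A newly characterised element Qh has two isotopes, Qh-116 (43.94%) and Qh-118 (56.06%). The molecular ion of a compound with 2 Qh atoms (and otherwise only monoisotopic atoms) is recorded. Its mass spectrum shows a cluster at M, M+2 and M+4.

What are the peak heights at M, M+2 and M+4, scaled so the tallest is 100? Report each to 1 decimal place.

Expanding (0.4394 + 0.5606)^2:
P(M) = 0.4394^2 = 0.193072
P(M+2) = 2 × 0.4394^1 × 0.5606^1 = 0.492655
P(M+4) = 0.5606^2 = 0.314272
The M+2 peak is largest (0.492655); scaling to 100 gives 39.2 : 100.0 : 63.8.

39.2 : 100.0 : 63.8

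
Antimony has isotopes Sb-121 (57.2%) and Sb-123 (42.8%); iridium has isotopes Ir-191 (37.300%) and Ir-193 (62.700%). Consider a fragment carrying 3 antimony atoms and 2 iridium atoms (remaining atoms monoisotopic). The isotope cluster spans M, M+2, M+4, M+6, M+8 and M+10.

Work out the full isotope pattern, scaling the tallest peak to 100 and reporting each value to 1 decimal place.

Antimony pattern (n=3): 0.18714925 : 0.42010426 : 0.31434374 : 0.07840275
Iridium pattern (n=2): 0.139129 : 0.467742 : 0.393129
Convolve the two distributions (both contribute in 2-u steps):
  M: 0.18714925×0.139129 = 0.026038
  M+2: 0.18714925×0.467742 + 0.42010426×0.139129 = 0.145986
  M+4: 0.18714925×0.393129 + 0.42010426×0.467742 + 0.31434374×0.139129 = 0.313809
  M+6: 0.42010426×0.393129 + 0.31434374×0.467742 + 0.07840275×0.139129 = 0.323095
  M+8: 0.31434374×0.393129 + 0.07840275×0.467742 = 0.160250
  M+10: 0.07840275×0.393129 = 0.030822
Scale to base peak (0.323095) = 100: 8.1 : 45.2 : 97.1 : 100.0 : 49.6 : 9.5

8.1 : 45.2 : 97.1 : 100.0 : 49.6 : 9.5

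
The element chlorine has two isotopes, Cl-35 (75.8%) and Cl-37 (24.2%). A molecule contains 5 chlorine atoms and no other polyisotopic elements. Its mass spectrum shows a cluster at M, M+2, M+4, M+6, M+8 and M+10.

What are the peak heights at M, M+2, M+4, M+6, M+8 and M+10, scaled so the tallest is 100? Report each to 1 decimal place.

62.6 : 100.0 : 63.9 : 20.4 : 3.3 : 0.2

Expanding (0.758 + 0.242)^5:
P(M) = 0.758^5 = 0.250234
P(M+2) = 5 × 0.758^4 × 0.242^1 = 0.399450
P(M+4) = 10 × 0.758^3 × 0.242^2 = 0.255058
P(M+6) = 10 × 0.758^2 × 0.242^3 = 0.081430
P(M+8) = 5 × 0.758^1 × 0.242^4 = 0.012999
P(M+10) = 0.242^5 = 0.000830
The M+2 peak is largest (0.399450); scaling to 100 gives 62.6 : 100.0 : 63.9 : 20.4 : 3.3 : 0.2.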